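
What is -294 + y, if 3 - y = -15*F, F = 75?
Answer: 834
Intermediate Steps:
y = 1128 (y = 3 - (-15)*75 = 3 - 1*(-1125) = 3 + 1125 = 1128)
-294 + y = -294 + 1128 = 834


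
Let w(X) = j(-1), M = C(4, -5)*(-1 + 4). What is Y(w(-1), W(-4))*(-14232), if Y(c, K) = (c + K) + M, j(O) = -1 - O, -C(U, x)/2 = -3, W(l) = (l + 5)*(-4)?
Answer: -199248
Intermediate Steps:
W(l) = -20 - 4*l (W(l) = (5 + l)*(-4) = -20 - 4*l)
C(U, x) = 6 (C(U, x) = -2*(-3) = 6)
M = 18 (M = 6*(-1 + 4) = 6*3 = 18)
w(X) = 0 (w(X) = -1 - 1*(-1) = -1 + 1 = 0)
Y(c, K) = 18 + K + c (Y(c, K) = (c + K) + 18 = (K + c) + 18 = 18 + K + c)
Y(w(-1), W(-4))*(-14232) = (18 + (-20 - 4*(-4)) + 0)*(-14232) = (18 + (-20 + 16) + 0)*(-14232) = (18 - 4 + 0)*(-14232) = 14*(-14232) = -199248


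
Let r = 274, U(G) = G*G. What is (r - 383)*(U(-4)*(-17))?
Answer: 29648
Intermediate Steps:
U(G) = G²
(r - 383)*(U(-4)*(-17)) = (274 - 383)*((-4)²*(-17)) = -1744*(-17) = -109*(-272) = 29648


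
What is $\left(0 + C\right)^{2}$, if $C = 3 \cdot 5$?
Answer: $225$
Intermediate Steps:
$C = 15$
$\left(0 + C\right)^{2} = \left(0 + 15\right)^{2} = 15^{2} = 225$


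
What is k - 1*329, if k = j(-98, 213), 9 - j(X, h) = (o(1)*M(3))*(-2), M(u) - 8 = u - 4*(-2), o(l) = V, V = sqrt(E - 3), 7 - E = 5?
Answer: -320 + 38*I ≈ -320.0 + 38.0*I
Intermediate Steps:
E = 2 (E = 7 - 1*5 = 7 - 5 = 2)
V = I (V = sqrt(2 - 3) = sqrt(-1) = I ≈ 1.0*I)
o(l) = I
M(u) = 16 + u (M(u) = 8 + (u - 4*(-2)) = 8 + (u + 8) = 8 + (8 + u) = 16 + u)
j(X, h) = 9 + 38*I (j(X, h) = 9 - I*(16 + 3)*(-2) = 9 - I*19*(-2) = 9 - 19*I*(-2) = 9 - (-38)*I = 9 + 38*I)
k = 9 + 38*I ≈ 9.0 + 38.0*I
k - 1*329 = (9 + 38*I) - 1*329 = (9 + 38*I) - 329 = -320 + 38*I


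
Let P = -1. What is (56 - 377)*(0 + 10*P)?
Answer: 3210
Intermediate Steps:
(56 - 377)*(0 + 10*P) = (56 - 377)*(0 + 10*(-1)) = -321*(0 - 10) = -321*(-10) = 3210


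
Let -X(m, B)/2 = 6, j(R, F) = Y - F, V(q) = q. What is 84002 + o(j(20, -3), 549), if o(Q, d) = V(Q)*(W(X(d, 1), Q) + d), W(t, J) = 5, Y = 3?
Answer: 87326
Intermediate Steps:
j(R, F) = 3 - F
X(m, B) = -12 (X(m, B) = -2*6 = -12)
o(Q, d) = Q*(5 + d)
84002 + o(j(20, -3), 549) = 84002 + (3 - 1*(-3))*(5 + 549) = 84002 + (3 + 3)*554 = 84002 + 6*554 = 84002 + 3324 = 87326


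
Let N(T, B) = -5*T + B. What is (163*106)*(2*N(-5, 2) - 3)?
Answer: 881178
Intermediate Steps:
N(T, B) = B - 5*T
(163*106)*(2*N(-5, 2) - 3) = (163*106)*(2*(2 - 5*(-5)) - 3) = 17278*(2*(2 + 25) - 3) = 17278*(2*27 - 3) = 17278*(54 - 3) = 17278*51 = 881178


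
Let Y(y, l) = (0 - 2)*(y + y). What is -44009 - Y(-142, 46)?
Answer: -44577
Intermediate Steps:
Y(y, l) = -4*y
-44009 - Y(-142, 46) = -44009 - (-4)*(-142) = -44009 - 1*568 = -44009 - 568 = -44577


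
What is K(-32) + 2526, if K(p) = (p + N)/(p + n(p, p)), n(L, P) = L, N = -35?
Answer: 161731/64 ≈ 2527.0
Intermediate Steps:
K(p) = (-35 + p)/(2*p) (K(p) = (p - 35)/(p + p) = (-35 + p)/((2*p)) = (-35 + p)*(1/(2*p)) = (-35 + p)/(2*p))
K(-32) + 2526 = (½)*(-35 - 32)/(-32) + 2526 = (½)*(-1/32)*(-67) + 2526 = 67/64 + 2526 = 161731/64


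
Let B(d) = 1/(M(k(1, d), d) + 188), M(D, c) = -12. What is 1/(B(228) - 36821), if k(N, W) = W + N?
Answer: -176/6480495 ≈ -2.7158e-5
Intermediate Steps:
k(N, W) = N + W
B(d) = 1/176 (B(d) = 1/(-12 + 188) = 1/176)
1/(B(228) - 36821) = 1/(1/176 - 36821) = 1/(-6480495/176) = -176/6480495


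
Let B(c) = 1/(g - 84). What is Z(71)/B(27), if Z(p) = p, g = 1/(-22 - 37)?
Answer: -351947/59 ≈ -5965.2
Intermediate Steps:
g = -1/59 (g = 1/(-59) = -1/59 ≈ -0.016949)
B(c) = -59/4957 (B(c) = 1/(-1/59 - 84) = 1/(-4957/59) = -59/4957)
Z(71)/B(27) = 71/(-59/4957) = 71*(-4957/59) = -351947/59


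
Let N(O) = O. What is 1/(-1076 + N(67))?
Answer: -1/1009 ≈ -0.00099108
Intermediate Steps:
1/(-1076 + N(67)) = 1/(-1076 + 67) = 1/(-1009) = -1/1009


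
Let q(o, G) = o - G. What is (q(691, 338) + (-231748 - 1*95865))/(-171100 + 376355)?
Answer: -65452/41051 ≈ -1.5944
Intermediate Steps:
(q(691, 338) + (-231748 - 1*95865))/(-171100 + 376355) = ((691 - 1*338) + (-231748 - 1*95865))/(-171100 + 376355) = ((691 - 338) + (-231748 - 95865))/205255 = (353 - 327613)*(1/205255) = -327260*1/205255 = -65452/41051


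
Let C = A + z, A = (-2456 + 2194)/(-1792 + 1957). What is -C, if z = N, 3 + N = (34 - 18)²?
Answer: -41483/165 ≈ -251.41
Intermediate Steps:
N = 253 (N = -3 + (34 - 18)² = -3 + 16² = -3 + 256 = 253)
z = 253
A = -262/165 ≈ -1.5879
C = 41483/165 (C = -262/165 + 253 = 41483/165 ≈ 251.41)
-C = -1*41483/165 = -41483/165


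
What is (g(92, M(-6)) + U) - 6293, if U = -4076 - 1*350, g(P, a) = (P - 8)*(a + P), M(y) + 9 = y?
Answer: -4251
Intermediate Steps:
M(y) = -9 + y
g(P, a) = (-8 + P)*(P + a)
U = -4426 (U = -4076 - 350 = -4426)
(g(92, M(-6)) + U) - 6293 = ((92² - 8*92 - 8*(-9 - 6) + 92*(-9 - 6)) - 4426) - 6293 = ((8464 - 736 - 8*(-15) + 92*(-15)) - 4426) - 6293 = ((8464 - 736 + 120 - 1380) - 4426) - 6293 = (6468 - 4426) - 6293 = 2042 - 6293 = -4251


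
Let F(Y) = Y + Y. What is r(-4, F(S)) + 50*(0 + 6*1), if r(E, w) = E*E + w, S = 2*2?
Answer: 324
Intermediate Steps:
S = 4
F(Y) = 2*Y
r(E, w) = w + E² (r(E, w) = E² + w = w + E²)
r(-4, F(S)) + 50*(0 + 6*1) = (2*4 + (-4)²) + 50*(0 + 6*1) = (8 + 16) + 50*(0 + 6) = 24 + 50*6 = 24 + 300 = 324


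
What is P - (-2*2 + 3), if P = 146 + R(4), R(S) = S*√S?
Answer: 155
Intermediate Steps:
R(S) = S^(3/2)
P = 154 (P = 146 + 4^(3/2) = 146 + 8 = 154)
P - (-2*2 + 3) = 154 - (-2*2 + 3) = 154 - (-4 + 3) = 154 - 1*(-1) = 154 + 1 = 155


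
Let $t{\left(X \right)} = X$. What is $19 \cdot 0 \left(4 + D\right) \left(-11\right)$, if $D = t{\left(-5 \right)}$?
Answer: $0$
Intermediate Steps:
$D = -5$
$19 \cdot 0 \left(4 + D\right) \left(-11\right) = 19 \cdot 0 \left(4 - 5\right) \left(-11\right) = 19 \cdot 0 \left(-1\right) \left(-11\right) = 19 \cdot 0 \left(-11\right) = 0 \left(-11\right) = 0$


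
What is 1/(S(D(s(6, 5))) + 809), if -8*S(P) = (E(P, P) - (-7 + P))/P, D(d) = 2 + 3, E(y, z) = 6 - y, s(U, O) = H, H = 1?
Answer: 40/32357 ≈ 0.0012362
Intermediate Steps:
s(U, O) = 1
D(d) = 5
S(P) = -(13 - 2*P)/(8*P) (S(P) = -((6 - P) - (-7 + P))/(8*P) = -((6 - P) + (7 - P))/(8*P) = -(13 - 2*P)/(8*P))
1/(S(D(s(6, 5))) + 809) = 1/((⅛)*(-13 + 2*5)/5 + 809) = 1/((⅛)*(⅕)*(-13 + 10) + 809) = 1/((⅛)*(⅕)*(-3) + 809) = 1/(-3/40 + 809) = 1/(32357/40) = 40/32357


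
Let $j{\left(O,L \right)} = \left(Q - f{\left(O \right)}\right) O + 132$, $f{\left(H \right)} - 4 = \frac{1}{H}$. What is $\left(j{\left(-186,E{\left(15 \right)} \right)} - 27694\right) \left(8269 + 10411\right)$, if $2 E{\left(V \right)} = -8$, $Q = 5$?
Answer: $-518351320$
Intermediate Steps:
$f{\left(H \right)} = 4 + \frac{1}{H}$
$E{\left(V \right)} = -4$ ($E{\left(V \right)} = \frac{1}{2} \left(-8\right) = -4$)
$j{\left(O,L \right)} = 132 + O \left(1 - \frac{1}{O}\right)$ ($j{\left(O,L \right)} = \left(5 - \left(4 + \frac{1}{O}\right)\right) O + 132 = \left(1 - \frac{1}{O}\right) O + 132 = O \left(1 - \frac{1}{O}\right) + 132 = 132 + O \left(1 - \frac{1}{O}\right)$)
$\left(j{\left(-186,E{\left(15 \right)} \right)} - 27694\right) \left(8269 + 10411\right) = \left(\left(131 - 186\right) - 27694\right) \left(8269 + 10411\right) = \left(-55 - 27694\right) 18680 = \left(-27749\right) 18680 = -518351320$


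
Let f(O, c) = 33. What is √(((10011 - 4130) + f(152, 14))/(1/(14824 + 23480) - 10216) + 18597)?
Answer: √2847602697642601128165/391313663 ≈ 136.37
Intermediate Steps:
√(((10011 - 4130) + f(152, 14))/(1/(14824 + 23480) - 10216) + 18597) = √(((10011 - 4130) + 33)/(1/(14824 + 23480) - 10216) + 18597) = √((5881 + 33)/(1/38304 - 10216) + 18597) = √(5914/(1/38304 - 10216) + 18597) = √(5914/(-391313663/38304) + 18597) = √(5914*(-38304/391313663) + 18597) = √(-226529856/391313663 + 18597) = √(7277033660955/391313663) = √2847602697642601128165/391313663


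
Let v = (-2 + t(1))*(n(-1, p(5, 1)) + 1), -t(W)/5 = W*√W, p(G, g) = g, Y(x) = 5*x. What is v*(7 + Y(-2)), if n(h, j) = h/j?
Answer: 0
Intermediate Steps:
t(W) = -5*W^(3/2) (t(W) = -5*W*√W = -5*W^(3/2))
v = 0 (v = (-2 - 5*1^(3/2))*(-1/1 + 1) = (-2 - 5*1)*(-1*1 + 1) = (-2 - 5)*(-1 + 1) = -7*0 = 0)
v*(7 + Y(-2)) = 0*(7 + 5*(-2)) = 0*(7 - 10) = 0*(-3) = 0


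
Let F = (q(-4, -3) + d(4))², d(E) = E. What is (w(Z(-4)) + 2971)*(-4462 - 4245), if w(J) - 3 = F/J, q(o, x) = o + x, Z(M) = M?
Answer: -103500109/4 ≈ -2.5875e+7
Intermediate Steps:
F = 9 (F = ((-4 - 3) + 4)² = (-7 + 4)² = (-3)² = 9)
w(J) = 3 + 9/J
(w(Z(-4)) + 2971)*(-4462 - 4245) = ((3 + 9/(-4)) + 2971)*(-4462 - 4245) = ((3 + 9*(-¼)) + 2971)*(-8707) = ((3 - 9/4) + 2971)*(-8707) = (¾ + 2971)*(-8707) = (11887/4)*(-8707) = -103500109/4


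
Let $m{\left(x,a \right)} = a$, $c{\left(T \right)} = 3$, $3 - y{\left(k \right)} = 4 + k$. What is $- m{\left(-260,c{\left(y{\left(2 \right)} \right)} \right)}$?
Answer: $-3$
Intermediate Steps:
$y{\left(k \right)} = -1 - k$ ($y{\left(k \right)} = 3 - \left(4 + k\right) = -1 - k$)
$- m{\left(-260,c{\left(y{\left(2 \right)} \right)} \right)} = \left(-1\right) 3 = -3$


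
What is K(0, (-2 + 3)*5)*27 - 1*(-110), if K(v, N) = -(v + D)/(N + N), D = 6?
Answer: 469/5 ≈ 93.800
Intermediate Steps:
K(v, N) = -(6 + v)/(2*N) (K(v, N) = -(v + 6)/(N + N) = -(6 + v)/(2*N))
K(0, (-2 + 3)*5)*27 - 1*(-110) = ((-6 - 1*0)/(2*(((-2 + 3)*5))))*27 - 1*(-110) = ((-6 + 0)/(2*((1*5))))*27 + 110 = ((½)*(-6)/5)*27 + 110 = ((½)*(⅕)*(-6))*27 + 110 = -⅗*27 + 110 = -81/5 + 110 = 469/5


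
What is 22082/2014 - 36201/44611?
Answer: 456095644/44923277 ≈ 10.153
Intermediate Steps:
22082/2014 - 36201/44611 = 22082*(1/2014) - 36201*1/44611 = 11041/1007 - 36201/44611 = 456095644/44923277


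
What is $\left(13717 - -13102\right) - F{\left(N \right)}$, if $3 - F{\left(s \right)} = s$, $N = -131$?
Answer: $26685$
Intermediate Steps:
$F{\left(s \right)} = 3 - s$
$\left(13717 - -13102\right) - F{\left(N \right)} = \left(13717 - -13102\right) - \left(3 - -131\right) = \left(13717 + 13102\right) - \left(3 + 131\right) = 26819 - 134 = 26685$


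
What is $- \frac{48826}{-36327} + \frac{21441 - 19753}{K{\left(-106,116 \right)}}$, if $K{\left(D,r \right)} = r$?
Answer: $\frac{16745948}{1053483} \approx 15.896$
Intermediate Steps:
$- \frac{48826}{-36327} + \frac{21441 - 19753}{K{\left(-106,116 \right)}} = - \frac{48826}{-36327} + \frac{21441 - 19753}{116} = \left(-48826\right) \left(- \frac{1}{36327}\right) + 1688 \cdot \frac{1}{116} = \frac{48826}{36327} + \frac{422}{29} = \frac{16745948}{1053483}$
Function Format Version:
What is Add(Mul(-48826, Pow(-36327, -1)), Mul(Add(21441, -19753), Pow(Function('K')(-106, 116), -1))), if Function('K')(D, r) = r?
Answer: Rational(16745948, 1053483) ≈ 15.896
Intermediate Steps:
Add(Mul(-48826, Pow(-36327, -1)), Mul(Add(21441, -19753), Pow(Function('K')(-106, 116), -1))) = Add(Mul(-48826, Pow(-36327, -1)), Mul(Add(21441, -19753), Pow(116, -1))) = Add(Mul(-48826, Rational(-1, 36327)), Mul(1688, Rational(1, 116))) = Add(Rational(48826, 36327), Rational(422, 29)) = Rational(16745948, 1053483)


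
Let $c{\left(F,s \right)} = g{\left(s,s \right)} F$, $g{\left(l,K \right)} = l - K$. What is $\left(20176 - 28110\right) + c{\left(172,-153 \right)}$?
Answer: $-7934$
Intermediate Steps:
$c{\left(F,s \right)} = 0$ ($c{\left(F,s \right)} = \left(s - s\right) F = 0 F = 0$)
$\left(20176 - 28110\right) + c{\left(172,-153 \right)} = \left(20176 - 28110\right) + 0 = -7934 + 0 = -7934$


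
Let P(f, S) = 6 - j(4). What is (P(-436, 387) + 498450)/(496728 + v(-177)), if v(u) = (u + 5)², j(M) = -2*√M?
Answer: 124615/131578 ≈ 0.94708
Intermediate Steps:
P(f, S) = 10 (P(f, S) = 6 - (-2)*√4 = 6 - (-2)*2 = 6 - 1*(-4) = 6 + 4 = 10)
v(u) = (5 + u)²
(P(-436, 387) + 498450)/(496728 + v(-177)) = (10 + 498450)/(496728 + (5 - 177)²) = 498460/(496728 + (-172)²) = 498460/(496728 + 29584) = 498460/526312 = 498460*(1/526312) = 124615/131578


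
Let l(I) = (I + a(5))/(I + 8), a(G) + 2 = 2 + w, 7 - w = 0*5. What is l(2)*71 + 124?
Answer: 1879/10 ≈ 187.90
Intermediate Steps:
w = 7 (w = 7 - 0*5 = 7 - 1*0 = 7 + 0 = 7)
a(G) = 7 (a(G) = -2 + (2 + 7) = -2 + 9 = 7)
l(I) = (7 + I)/(8 + I) (l(I) = (I + 7)/(I + 8) = (7 + I)/(8 + I))
l(2)*71 + 124 = ((7 + 2)/(8 + 2))*71 + 124 = (9/10)*71 + 124 = 639/10 + 124 = 1879/10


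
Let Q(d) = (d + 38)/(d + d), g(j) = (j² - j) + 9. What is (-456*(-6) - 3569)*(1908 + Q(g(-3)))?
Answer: -9543205/6 ≈ -1.5905e+6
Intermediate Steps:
g(j) = 9 + j² - j
Q(d) = (38 + d)/(2*d) (Q(d) = (38 + d)/((2*d)) = (38 + d)*(1/(2*d)) = (38 + d)/(2*d))
(-456*(-6) - 3569)*(1908 + Q(g(-3))) = (-456*(-6) - 3569)*(1908 + (38 + (9 + (-3)² - 1*(-3)))/(2*(9 + (-3)² - 1*(-3)))) = (2736 - 3569)*(1908 + (38 + (9 + 9 + 3))/(2*(9 + 9 + 3))) = -833*(1908 + (½)*(38 + 21)/21) = -833*(1908 + (½)*(1/21)*59) = -833*(1908 + 59/42) = -833*80195/42 = -9543205/6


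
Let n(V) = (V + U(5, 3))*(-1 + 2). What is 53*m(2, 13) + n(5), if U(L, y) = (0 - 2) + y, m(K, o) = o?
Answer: 695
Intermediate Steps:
U(L, y) = -2 + y
n(V) = 1 + V (n(V) = (V + (-2 + 3))*(-1 + 2) = (V + 1)*1 = (1 + V)*1 = 1 + V)
53*m(2, 13) + n(5) = 53*13 + (1 + 5) = 689 + 6 = 695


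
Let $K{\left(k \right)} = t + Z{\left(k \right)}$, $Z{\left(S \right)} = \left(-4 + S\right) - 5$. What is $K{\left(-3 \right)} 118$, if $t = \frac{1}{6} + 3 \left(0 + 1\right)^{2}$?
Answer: $- \frac{3127}{3} \approx -1042.3$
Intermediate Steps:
$t = \frac{19}{6}$ ($t = \frac{1}{6} + 3 \cdot 1^{2} = \frac{1}{6} + 3 \cdot 1 = \frac{1}{6} + 3 = \frac{19}{6} \approx 3.1667$)
$Z{\left(S \right)} = -9 + S$
$K{\left(k \right)} = - \frac{35}{6} + k$ ($K{\left(k \right)} = \frac{19}{6} + \left(-9 + k\right) = - \frac{35}{6} + k$)
$K{\left(-3 \right)} 118 = \left(- \frac{35}{6} - 3\right) 118 = \left(- \frac{53}{6}\right) 118 = - \frac{3127}{3}$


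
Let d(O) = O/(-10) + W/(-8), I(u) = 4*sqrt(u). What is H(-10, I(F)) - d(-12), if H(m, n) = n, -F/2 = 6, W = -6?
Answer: -39/20 + 8*I*sqrt(3) ≈ -1.95 + 13.856*I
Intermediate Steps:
F = -12 (F = -2*6 = -12)
d(O) = 3/4 - O/10 (d(O) = O/(-10) - 6/(-8) = O*(-1/10) - 6*(-1/8) = -O/10 + 3/4 = 3/4 - O/10)
H(-10, I(F)) - d(-12) = 4*sqrt(-12) - (3/4 - 1/10*(-12)) = 4*(2*I*sqrt(3)) - (3/4 + 6/5) = 8*I*sqrt(3) - 1*39/20 = 8*I*sqrt(3) - 39/20 = -39/20 + 8*I*sqrt(3)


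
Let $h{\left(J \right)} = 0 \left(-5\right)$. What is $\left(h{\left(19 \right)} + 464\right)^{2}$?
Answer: $215296$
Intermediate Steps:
$h{\left(J \right)} = 0$
$\left(h{\left(19 \right)} + 464\right)^{2} = \left(0 + 464\right)^{2} = 464^{2} = 215296$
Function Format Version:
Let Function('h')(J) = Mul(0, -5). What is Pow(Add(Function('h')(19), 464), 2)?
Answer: 215296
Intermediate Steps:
Function('h')(J) = 0
Pow(Add(Function('h')(19), 464), 2) = Pow(Add(0, 464), 2) = Pow(464, 2) = 215296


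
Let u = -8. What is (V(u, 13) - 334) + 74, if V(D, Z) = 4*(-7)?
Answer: -288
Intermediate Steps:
V(D, Z) = -28
(V(u, 13) - 334) + 74 = (-28 - 334) + 74 = -362 + 74 = -288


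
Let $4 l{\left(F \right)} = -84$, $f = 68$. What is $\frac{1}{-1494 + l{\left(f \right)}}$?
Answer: $- \frac{1}{1515} \approx -0.00066007$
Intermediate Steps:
$l{\left(F \right)} = -21$ ($l{\left(F \right)} = \frac{1}{4} \left(-84\right) = -21$)
$\frac{1}{-1494 + l{\left(f \right)}} = \frac{1}{-1494 - 21} = \frac{1}{-1515} = - \frac{1}{1515}$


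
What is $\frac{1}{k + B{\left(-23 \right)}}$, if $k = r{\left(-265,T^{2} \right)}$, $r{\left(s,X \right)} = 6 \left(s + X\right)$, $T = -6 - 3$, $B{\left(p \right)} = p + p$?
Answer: $- \frac{1}{1150} \approx -0.00086956$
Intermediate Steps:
$B{\left(p \right)} = 2 p$
$T = -9$ ($T = -6 - 3 = -9$)
$r{\left(s,X \right)} = 6 X + 6 s$ ($r{\left(s,X \right)} = 6 \left(X + s\right) = 6 X + 6 s$)
$k = -1104$ ($k = 6 \left(-9\right)^{2} + 6 \left(-265\right) = 6 \cdot 81 - 1590 = 486 - 1590 = -1104$)
$\frac{1}{k + B{\left(-23 \right)}} = \frac{1}{-1104 + 2 \left(-23\right)} = \frac{1}{-1104 - 46} = \frac{1}{-1150} = - \frac{1}{1150}$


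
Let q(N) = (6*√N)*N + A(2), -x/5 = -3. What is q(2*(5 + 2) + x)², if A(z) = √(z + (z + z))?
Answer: 878010 + 348*√174 ≈ 8.8260e+5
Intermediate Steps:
x = 15 (x = -5*(-3) = 15)
A(z) = √3*√z (A(z) = √(z + 2*z) = √(3*z) = √3*√z)
q(N) = √6 + 6*N^(3/2) (q(N) = (6*√N)*N + √3*√2 = 6*N^(3/2) + √6 = √6 + 6*N^(3/2))
q(2*(5 + 2) + x)² = (√6 + 6*(2*(5 + 2) + 15)^(3/2))² = (√6 + 6*(2*7 + 15)^(3/2))² = (√6 + 6*(14 + 15)^(3/2))² = (√6 + 6*29^(3/2))² = (√6 + 6*(29*√29))² = (√6 + 174*√29)²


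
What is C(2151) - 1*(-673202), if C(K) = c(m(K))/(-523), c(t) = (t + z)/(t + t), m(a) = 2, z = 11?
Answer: 1408338571/2092 ≈ 6.7320e+5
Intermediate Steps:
c(t) = (11 + t)/(2*t) (c(t) = (t + 11)/(t + t) = (11 + t)/((2*t)) = (11 + t)*(1/(2*t)) = (11 + t)/(2*t))
C(K) = -13/2092 (C(K) = ((½)*(11 + 2)/2)/(-523) = ((½)*(½)*13)*(-1/523) = (13/4)*(-1/523) = -13/2092)
C(2151) - 1*(-673202) = -13/2092 - 1*(-673202) = -13/2092 + 673202 = 1408338571/2092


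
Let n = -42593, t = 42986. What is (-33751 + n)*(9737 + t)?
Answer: -4025084712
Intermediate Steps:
(-33751 + n)*(9737 + t) = (-33751 - 42593)*(9737 + 42986) = -76344*52723 = -4025084712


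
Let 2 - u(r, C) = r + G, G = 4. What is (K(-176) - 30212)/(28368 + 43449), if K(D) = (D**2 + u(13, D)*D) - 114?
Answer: 3290/71817 ≈ 0.045811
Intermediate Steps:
u(r, C) = -2 - r (u(r, C) = 2 - (r + 4) = 2 - (4 + r) = 2 + (-4 - r) = -2 - r)
K(D) = -114 + D**2 - 15*D (K(D) = (D**2 + (-2 - 1*13)*D) - 114 = (D**2 + (-2 - 13)*D) - 114 = (D**2 - 15*D) - 114 = -114 + D**2 - 15*D)
(K(-176) - 30212)/(28368 + 43449) = ((-114 + (-176)**2 - 15*(-176)) - 30212)/(28368 + 43449) = ((-114 + 30976 + 2640) - 30212)/71817 = (33502 - 30212)*(1/71817) = 3290*(1/71817) = 3290/71817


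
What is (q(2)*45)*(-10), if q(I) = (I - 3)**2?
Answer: -450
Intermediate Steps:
q(I) = (-3 + I)**2
(q(2)*45)*(-10) = ((-3 + 2)**2*45)*(-10) = ((-1)**2*45)*(-10) = (1*45)*(-10) = 45*(-10) = -450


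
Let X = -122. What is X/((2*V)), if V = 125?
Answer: -61/125 ≈ -0.48800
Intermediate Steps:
X/((2*V)) = -122/(2*125) = -122/250 = -122*1/250 = -61/125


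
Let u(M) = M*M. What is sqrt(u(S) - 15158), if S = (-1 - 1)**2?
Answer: I*sqrt(15142) ≈ 123.05*I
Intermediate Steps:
S = 4 (S = (-2)**2 = 4)
u(M) = M**2
sqrt(u(S) - 15158) = sqrt(4**2 - 15158) = sqrt(16 - 15158) = sqrt(-15142) = I*sqrt(15142)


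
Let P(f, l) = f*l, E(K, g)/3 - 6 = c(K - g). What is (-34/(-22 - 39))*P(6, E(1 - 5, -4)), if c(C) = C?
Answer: 3672/61 ≈ 60.197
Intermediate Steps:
E(K, g) = 18 - 3*g + 3*K (E(K, g) = 18 + 3*(K - g) = 18 + (-3*g + 3*K) = 18 - 3*g + 3*K)
(-34/(-22 - 39))*P(6, E(1 - 5, -4)) = (-34/(-22 - 39))*(6*(18 - 3*(-4) + 3*(1 - 5))) = (-34/(-61))*(6*(18 + 12 + 3*(-4))) = (-34*(-1/61))*(6*(18 + 12 - 12)) = 34*(6*18)/61 = (34/61)*108 = 3672/61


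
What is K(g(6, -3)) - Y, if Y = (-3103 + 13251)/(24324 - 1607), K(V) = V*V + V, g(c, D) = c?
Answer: 943966/22717 ≈ 41.553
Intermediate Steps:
K(V) = V + V² (K(V) = V² + V = V + V²)
Y = 10148/22717 ≈ 0.44671
K(g(6, -3)) - Y = 6*(1 + 6) - 1*10148/22717 = 6*7 - 10148/22717 = 42 - 10148/22717 = 943966/22717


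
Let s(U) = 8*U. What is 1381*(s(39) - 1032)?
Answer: -994320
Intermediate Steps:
1381*(s(39) - 1032) = 1381*(8*39 - 1032) = 1381*(312 - 1032) = 1381*(-720) = -994320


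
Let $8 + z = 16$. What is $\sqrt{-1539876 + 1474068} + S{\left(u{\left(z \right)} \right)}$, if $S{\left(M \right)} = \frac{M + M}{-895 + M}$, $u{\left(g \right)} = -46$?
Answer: $\frac{92}{941} + 12 i \sqrt{457} \approx 0.097768 + 256.53 i$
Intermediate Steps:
$z = 8$ ($z = -8 + 16 = 8$)
$S{\left(M \right)} = \frac{2 M}{-895 + M}$
$\sqrt{-1539876 + 1474068} + S{\left(u{\left(z \right)} \right)} = \sqrt{-1539876 + 1474068} + 2 \left(-46\right) \frac{1}{-895 - 46} = \sqrt{-65808} + 2 \left(-46\right) \frac{1}{-941} = 12 i \sqrt{457} + 2 \left(-46\right) \left(- \frac{1}{941}\right) = 12 i \sqrt{457} + \frac{92}{941} = \frac{92}{941} + 12 i \sqrt{457}$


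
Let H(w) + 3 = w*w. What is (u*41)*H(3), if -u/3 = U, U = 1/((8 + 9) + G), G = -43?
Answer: 369/13 ≈ 28.385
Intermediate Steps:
U = -1/26 (U = 1/((8 + 9) - 43) = 1/(17 - 43) = 1/(-26) = -1/26 ≈ -0.038462)
H(w) = -3 + w² (H(w) = -3 + w*w = -3 + w²)
u = 3/26 (u = -3*(-1/26) = 3/26 ≈ 0.11538)
(u*41)*H(3) = ((3/26)*41)*(-3 + 3²) = 123*(-3 + 9)/26 = (123/26)*6 = 369/13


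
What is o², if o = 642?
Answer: 412164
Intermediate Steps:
o² = 642² = 412164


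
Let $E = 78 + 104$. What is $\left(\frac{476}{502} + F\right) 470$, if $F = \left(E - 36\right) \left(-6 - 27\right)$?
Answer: $- \frac{568267600}{251} \approx -2.264 \cdot 10^{6}$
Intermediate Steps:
$E = 182$
$F = -4818$ ($F = \left(182 - 36\right) \left(-6 - 27\right) = 146 \left(-33\right) = -4818$)
$\left(\frac{476}{502} + F\right) 470 = \left(\frac{476}{502} - 4818\right) 470 = \left(476 \cdot \frac{1}{502} - 4818\right) 470 = \left(\frac{238}{251} - 4818\right) 470 = \left(- \frac{1209080}{251}\right) 470 = - \frac{568267600}{251}$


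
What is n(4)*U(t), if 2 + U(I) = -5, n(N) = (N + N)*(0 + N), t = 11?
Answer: -224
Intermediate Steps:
n(N) = 2*N² (n(N) = (2*N)*N = 2*N²)
U(I) = -7 (U(I) = -2 - 5 = -7)
n(4)*U(t) = (2*4²)*(-7) = (2*16)*(-7) = 32*(-7) = -224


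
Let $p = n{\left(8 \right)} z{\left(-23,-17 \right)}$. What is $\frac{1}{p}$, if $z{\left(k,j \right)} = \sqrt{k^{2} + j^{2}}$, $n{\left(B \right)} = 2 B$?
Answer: $\frac{\sqrt{818}}{13088} \approx 0.0021853$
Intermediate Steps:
$z{\left(k,j \right)} = \sqrt{j^{2} + k^{2}}$
$p = 16 \sqrt{818}$ ($p = 2 \cdot 8 \sqrt{\left(-17\right)^{2} + \left(-23\right)^{2}} = 16 \sqrt{289 + 529} = 16 \sqrt{818} \approx 457.61$)
$\frac{1}{p} = \frac{1}{16 \sqrt{818}} = \frac{\sqrt{818}}{13088}$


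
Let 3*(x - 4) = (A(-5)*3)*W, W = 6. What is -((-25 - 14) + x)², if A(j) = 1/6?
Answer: -1156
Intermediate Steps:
A(j) = ⅙
x = 5 (x = 4 + (((⅙)*3)*6)/3 = 4 + ((½)*6)/3 = 4 + (⅓)*3 = 4 + 1 = 5)
-((-25 - 14) + x)² = -((-25 - 14) + 5)² = -(-39 + 5)² = -1*(-34)² = -1*1156 = -1156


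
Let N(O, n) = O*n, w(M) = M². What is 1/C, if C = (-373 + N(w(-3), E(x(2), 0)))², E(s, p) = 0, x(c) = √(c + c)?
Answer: 1/139129 ≈ 7.1876e-6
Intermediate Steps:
x(c) = √2*√c (x(c) = √(2*c) = √2*√c)
C = 139129 (C = (-373 + (-3)²*0)² = (-373 + 9*0)² = (-373 + 0)² = (-373)² = 139129)
1/C = 1/139129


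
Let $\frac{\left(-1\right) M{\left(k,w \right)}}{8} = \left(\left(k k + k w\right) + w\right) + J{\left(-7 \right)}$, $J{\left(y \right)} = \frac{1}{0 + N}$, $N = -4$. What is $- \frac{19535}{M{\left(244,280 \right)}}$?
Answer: $\frac{19535}{1025086} \approx 0.019057$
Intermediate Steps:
$J{\left(y \right)} = - \frac{1}{4}$ ($J{\left(y \right)} = \frac{1}{0 - 4} = \frac{1}{-4} = - \frac{1}{4}$)
$M{\left(k,w \right)} = 2 - 8 w - 8 k^{2} - 8 k w$ ($M{\left(k,w \right)} = - 8 \left(\left(\left(k k + k w\right) + w\right) - \frac{1}{4}\right) = - 8 \left(\left(\left(k^{2} + k w\right) + w\right) - \frac{1}{4}\right) = - 8 \left(\left(w + k^{2} + k w\right) - \frac{1}{4}\right) = - 8 \left(- \frac{1}{4} + w + k^{2} + k w\right) = 2 - 8 w - 8 k^{2} - 8 k w$)
$- \frac{19535}{M{\left(244,280 \right)}} = - \frac{19535}{2 - 2240 - 8 \cdot 244^{2} - 1952 \cdot 280} = - \frac{19535}{2 - 2240 - 476288 - 546560} = - \frac{19535}{-1025086} = \left(-19535\right) \left(- \frac{1}{1025086}\right) = \frac{19535}{1025086}$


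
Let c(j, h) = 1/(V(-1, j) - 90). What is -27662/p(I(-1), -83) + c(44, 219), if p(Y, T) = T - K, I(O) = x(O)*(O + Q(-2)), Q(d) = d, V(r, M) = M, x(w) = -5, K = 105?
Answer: 159033/1081 ≈ 147.12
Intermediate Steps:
I(O) = 10 - 5*O (I(O) = -5*(O - 2) = -5*(-2 + O) = 10 - 5*O)
p(Y, T) = -105 + T (p(Y, T) = T - 1*105 = T - 105 = -105 + T)
c(j, h) = 1/(-90 + j) (c(j, h) = 1/(j - 90) = 1/(-90 + j))
-27662/p(I(-1), -83) + c(44, 219) = -27662/(-105 - 83) + 1/(-90 + 44) = -27662/(-188) + 1/(-46) = -27662*(-1/188) - 1/46 = 13831/94 - 1/46 = 159033/1081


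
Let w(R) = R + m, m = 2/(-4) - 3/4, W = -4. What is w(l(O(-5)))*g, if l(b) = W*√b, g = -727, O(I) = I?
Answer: 3635/4 + 2908*I*√5 ≈ 908.75 + 6502.5*I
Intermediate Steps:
m = -5/4 (m = 2*(-¼) - 3*¼ = -½ - ¾ = -5/4 ≈ -1.2500)
l(b) = -4*√b
w(R) = -5/4 + R (w(R) = R - 5/4 = -5/4 + R)
w(l(O(-5)))*g = (-5/4 - 4*I*√5)*(-727) = 3635/4 + 2908*I*√5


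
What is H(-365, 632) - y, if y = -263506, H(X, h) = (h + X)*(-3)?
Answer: 262705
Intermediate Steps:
H(X, h) = -3*X - 3*h (H(X, h) = (X + h)*(-3) = -3*X - 3*h)
H(-365, 632) - y = (-3*(-365) - 3*632) - 1*(-263506) = (1095 - 1896) + 263506 = -801 + 263506 = 262705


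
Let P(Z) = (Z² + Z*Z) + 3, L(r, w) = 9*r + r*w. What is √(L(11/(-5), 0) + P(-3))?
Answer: √30/5 ≈ 1.0954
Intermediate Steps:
P(Z) = 3 + 2*Z² (P(Z) = (Z² + Z²) + 3 = 2*Z² + 3 = 3 + 2*Z²)
√(L(11/(-5), 0) + P(-3)) = √((11/(-5))*(9 + 0) + (3 + 2*(-3)²)) = √((11*(-⅕))*9 + (3 + 2*9)) = √(-11/5*9 + (3 + 18)) = √(-99/5 + 21) = √(6/5) = √30/5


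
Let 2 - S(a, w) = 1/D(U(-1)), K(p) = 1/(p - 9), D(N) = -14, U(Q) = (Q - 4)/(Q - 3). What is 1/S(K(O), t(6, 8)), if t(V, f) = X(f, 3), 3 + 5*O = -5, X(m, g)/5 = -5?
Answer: 14/29 ≈ 0.48276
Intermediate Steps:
X(m, g) = -25 (X(m, g) = 5*(-5) = -25)
O = -8/5 (O = -⅗ + (⅕)*(-5) = -⅗ - 1 = -8/5 ≈ -1.6000)
t(V, f) = -25
U(Q) = (-4 + Q)/(-3 + Q)
K(p) = 1/(-9 + p)
S(a, w) = 29/14 (S(a, w) = 2 - 1/(-14) = 2 - 1*(-1/14) = 2 + 1/14 = 29/14)
1/S(K(O), t(6, 8)) = 1/(29/14) = 14/29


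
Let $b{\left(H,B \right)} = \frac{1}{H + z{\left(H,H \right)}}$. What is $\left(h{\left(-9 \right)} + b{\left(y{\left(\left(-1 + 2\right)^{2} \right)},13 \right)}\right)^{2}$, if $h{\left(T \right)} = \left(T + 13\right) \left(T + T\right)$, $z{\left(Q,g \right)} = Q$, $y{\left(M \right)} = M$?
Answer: $\frac{20449}{4} \approx 5112.3$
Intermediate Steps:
$b{\left(H,B \right)} = \frac{1}{2 H}$ ($b{\left(H,B \right)} = \frac{1}{H + H} = \frac{1}{2 H}$)
$h{\left(T \right)} = 2 T \left(13 + T\right)$ ($h{\left(T \right)} = \left(13 + T\right) 2 T = 2 T \left(13 + T\right)$)
$\left(h{\left(-9 \right)} + b{\left(y{\left(\left(-1 + 2\right)^{2} \right)},13 \right)}\right)^{2} = \left(2 \left(-9\right) \left(13 - 9\right) + \frac{1}{2 \left(-1 + 2\right)^{2}}\right)^{2} = \left(2 \left(-9\right) 4 + \frac{1}{2 \cdot 1^{2}}\right)^{2} = \left(-72 + \frac{1}{2 \cdot 1}\right)^{2} = \left(-72 + \frac{1}{2} \cdot 1\right)^{2} = \left(-72 + \frac{1}{2}\right)^{2} = \left(- \frac{143}{2}\right)^{2} = \frac{20449}{4}$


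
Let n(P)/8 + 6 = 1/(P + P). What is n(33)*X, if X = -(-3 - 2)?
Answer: -7900/33 ≈ -239.39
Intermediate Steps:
n(P) = -48 + 4/P (n(P) = -48 + 8/(P + P) = -48 + 8/((2*P)) = -48 + 8*(1/(2*P)) = -48 + 4/P)
X = 5 (X = -1*(-5) = 5)
n(33)*X = (-48 + 4/33)*5 = -1580/33*5 = -7900/33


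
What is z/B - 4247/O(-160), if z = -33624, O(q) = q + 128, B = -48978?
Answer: 11615863/87072 ≈ 133.41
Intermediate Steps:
O(q) = 128 + q
z/B - 4247/O(-160) = -33624/(-48978) - 4247/(128 - 160) = -33624*(-1/48978) - 4247/(-32) = 1868/2721 - 4247*(-1/32) = 1868/2721 + 4247/32 = 11615863/87072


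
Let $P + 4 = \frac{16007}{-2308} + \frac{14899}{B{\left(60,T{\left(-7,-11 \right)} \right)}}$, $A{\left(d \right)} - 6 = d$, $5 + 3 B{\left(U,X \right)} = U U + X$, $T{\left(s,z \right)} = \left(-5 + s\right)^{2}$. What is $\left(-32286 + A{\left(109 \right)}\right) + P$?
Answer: $- \frac{277614455597}{8629612} \approx -32170.0$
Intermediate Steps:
$B{\left(U,X \right)} = - \frac{5}{3} + \frac{X}{3} + \frac{U^{2}}{3}$ ($B{\left(U,X \right)} = - \frac{5}{3} + \frac{U U + X}{3} = - \frac{5}{3} + \frac{U^{2} + X}{3} = - \frac{5}{3} + \frac{X + U^{2}}{3} = - \frac{5}{3} + \left(\frac{X}{3} + \frac{U^{2}}{3}\right) = - \frac{5}{3} + \frac{X}{3} + \frac{U^{2}}{3}$)
$A{\left(d \right)} = 6 + d$
$P = \frac{8792055}{8629612}$ ($P = -4 + \left(\frac{16007}{-2308} + \frac{14899}{- \frac{5}{3} + \frac{\left(-5 - 7\right)^{2}}{3} + \frac{60^{2}}{3}}\right) = -4 + \left(16007 \left(- \frac{1}{2308}\right) + \frac{14899}{- \frac{5}{3} + \frac{\left(-12\right)^{2}}{3} + \frac{1}{3} \cdot 3600}\right) = -4 - \left(\frac{16007}{2308} - \frac{14899}{- \frac{5}{3} + \frac{1}{3} \cdot 144 + 1200}\right) = -4 - \left(\frac{16007}{2308} - \frac{14899}{- \frac{5}{3} + 48 + 1200}\right) = -4 - \left(\frac{16007}{2308} - \frac{14899}{\frac{3739}{3}}\right) = -4 + \left(- \frac{16007}{2308} + 14899 \cdot \frac{3}{3739}\right) = -4 + \left(- \frac{16007}{2308} + \frac{44697}{3739}\right) = -4 + \frac{43310503}{8629612} = \frac{8792055}{8629612} \approx 1.0188$)
$\left(-32286 + A{\left(109 \right)}\right) + P = \left(-32286 + \left(6 + 109\right)\right) + \frac{8792055}{8629612} = \left(-32286 + 115\right) + \frac{8792055}{8629612} = -32171 + \frac{8792055}{8629612} = - \frac{277614455597}{8629612}$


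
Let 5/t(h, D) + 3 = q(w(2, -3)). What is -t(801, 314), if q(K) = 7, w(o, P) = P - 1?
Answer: -5/4 ≈ -1.2500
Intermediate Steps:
w(o, P) = -1 + P
t(h, D) = 5/4 (t(h, D) = 5/(-3 + 7) = 5/4)
-t(801, 314) = -1*5/4 = -5/4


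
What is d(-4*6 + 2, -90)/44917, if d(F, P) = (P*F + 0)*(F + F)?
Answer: -87120/44917 ≈ -1.9396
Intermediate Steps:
d(F, P) = 2*P*F**2 (d(F, P) = (F*P + 0)*(2*F) = (F*P)*(2*F) = 2*P*F**2)
d(-4*6 + 2, -90)/44917 = (2*(-90)*(-4*6 + 2)**2)/44917 = (2*(-90)*(-24 + 2)**2)*(1/44917) = (2*(-90)*(-22)**2)*(1/44917) = (2*(-90)*484)*(1/44917) = -87120*1/44917 = -87120/44917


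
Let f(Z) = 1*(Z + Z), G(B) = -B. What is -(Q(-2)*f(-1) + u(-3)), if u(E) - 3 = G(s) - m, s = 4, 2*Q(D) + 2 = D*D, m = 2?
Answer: 5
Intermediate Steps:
Q(D) = -1 + D**2/2 (Q(D) = -1 + (D*D)/2 = -1 + D**2/2)
f(Z) = 2*Z (f(Z) = 1*(2*Z) = 2*Z)
u(E) = -3 (u(E) = 3 + (-1*4 - 1*2) = 3 + (-4 - 2) = 3 - 6 = -3)
-(Q(-2)*f(-1) + u(-3)) = -((-1 + (1/2)*(-2)**2)*(2*(-1)) - 3) = -((-1 + (1/2)*4)*(-2) - 3) = -((-1 + 2)*(-2) - 3) = -(1*(-2) - 3) = -(-2 - 3) = -1*(-5) = 5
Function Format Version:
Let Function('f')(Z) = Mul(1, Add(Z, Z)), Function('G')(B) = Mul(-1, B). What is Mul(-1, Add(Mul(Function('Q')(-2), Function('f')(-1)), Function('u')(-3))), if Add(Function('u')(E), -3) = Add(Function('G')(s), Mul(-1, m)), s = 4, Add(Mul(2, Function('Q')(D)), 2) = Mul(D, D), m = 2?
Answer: 5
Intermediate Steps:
Function('Q')(D) = Add(-1, Mul(Rational(1, 2), Pow(D, 2))) (Function('Q')(D) = Add(-1, Mul(Rational(1, 2), Mul(D, D))) = Add(-1, Mul(Rational(1, 2), Pow(D, 2))))
Function('f')(Z) = Mul(2, Z) (Function('f')(Z) = Mul(1, Mul(2, Z)) = Mul(2, Z))
Function('u')(E) = -3 (Function('u')(E) = Add(3, Add(Mul(-1, 4), Mul(-1, 2))) = Add(3, Add(-4, -2)) = Add(3, -6) = -3)
Mul(-1, Add(Mul(Function('Q')(-2), Function('f')(-1)), Function('u')(-3))) = Mul(-1, Add(Mul(Add(-1, Mul(Rational(1, 2), Pow(-2, 2))), Mul(2, -1)), -3)) = Mul(-1, Add(Mul(Add(-1, Mul(Rational(1, 2), 4)), -2), -3)) = Mul(-1, Add(Mul(Add(-1, 2), -2), -3)) = Mul(-1, Add(Mul(1, -2), -3)) = Mul(-1, Add(-2, -3)) = Mul(-1, -5) = 5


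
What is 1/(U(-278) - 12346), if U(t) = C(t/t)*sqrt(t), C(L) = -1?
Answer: I/(sqrt(278) - 12346*I) ≈ -8.0998e-5 + 1.0939e-7*I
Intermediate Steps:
U(t) = -sqrt(t)
1/(U(-278) - 12346) = 1/(-sqrt(-278) - 12346) = 1/(-I*sqrt(278) - 12346) = 1/(-12346 - I*sqrt(278))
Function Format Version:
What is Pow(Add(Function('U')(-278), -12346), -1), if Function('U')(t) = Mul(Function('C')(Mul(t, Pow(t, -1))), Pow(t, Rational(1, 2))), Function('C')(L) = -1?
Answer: Mul(I, Pow(Add(Pow(278, Rational(1, 2)), Mul(-12346, I)), -1)) ≈ Add(-8.0998e-5, Mul(1.0939e-7, I))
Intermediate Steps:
Function('U')(t) = Mul(-1, Pow(t, Rational(1, 2)))
Pow(Add(Function('U')(-278), -12346), -1) = Pow(Add(Mul(-1, Pow(-278, Rational(1, 2))), -12346), -1) = Pow(Add(Mul(-1, Mul(I, Pow(278, Rational(1, 2)))), -12346), -1) = Pow(Add(Mul(-1, I, Pow(278, Rational(1, 2))), -12346), -1) = Pow(Add(-12346, Mul(-1, I, Pow(278, Rational(1, 2)))), -1)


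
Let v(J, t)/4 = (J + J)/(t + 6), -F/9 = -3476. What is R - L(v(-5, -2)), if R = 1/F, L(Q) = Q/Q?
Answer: -31283/31284 ≈ -0.99997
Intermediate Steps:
F = 31284 (F = -9*(-3476) = 31284)
v(J, t) = 8*J/(6 + t) (v(J, t) = 4*((J + J)/(t + 6)) = 4*((2*J)/(6 + t)) = 4*(2*J/(6 + t)) = 8*J/(6 + t))
L(Q) = 1
R = 1/31284 ≈ 3.1965e-5
R - L(v(-5, -2)) = 1/31284 - 1*1 = 1/31284 - 1 = -31283/31284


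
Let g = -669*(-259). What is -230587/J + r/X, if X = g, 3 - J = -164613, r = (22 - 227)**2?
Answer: -11012017559/9507726312 ≈ -1.1582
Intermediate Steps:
r = 42025 (r = (-205)**2 = 42025)
J = 164616 (J = 3 - 1*(-164613) = 3 + 164613 = 164616)
g = 173271
X = 173271
-230587/J + r/X = -230587/164616 + 42025/173271 = -11012017559/9507726312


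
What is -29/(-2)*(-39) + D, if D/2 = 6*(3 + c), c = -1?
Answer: -1083/2 ≈ -541.50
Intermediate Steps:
D = 24 (D = 2*(6*(3 - 1)) = 2*(6*2) = 2*12 = 24)
-29/(-2)*(-39) + D = -29/(-2)*(-39) + 24 = -29*(-½)*(-39) + 24 = (29/2)*(-39) + 24 = -1131/2 + 24 = -1083/2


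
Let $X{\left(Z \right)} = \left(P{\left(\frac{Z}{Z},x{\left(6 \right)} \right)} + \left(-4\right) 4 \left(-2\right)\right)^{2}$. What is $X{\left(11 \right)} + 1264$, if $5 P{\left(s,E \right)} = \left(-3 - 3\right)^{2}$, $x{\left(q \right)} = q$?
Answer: $\frac{70016}{25} \approx 2800.6$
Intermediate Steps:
$P{\left(s,E \right)} = \frac{36}{5}$ ($P{\left(s,E \right)} = \frac{\left(-3 - 3\right)^{2}}{5} = \frac{\left(-6\right)^{2}}{5} = \frac{1}{5} \cdot 36 = \frac{36}{5}$)
$X{\left(Z \right)} = \frac{38416}{25}$ ($X{\left(Z \right)} = \left(\frac{36}{5} + \left(-4\right) 4 \left(-2\right)\right)^{2} = \left(\frac{36}{5} - -32\right)^{2} = \left(\frac{36}{5} + 32\right)^{2} = \left(\frac{196}{5}\right)^{2} = \frac{38416}{25}$)
$X{\left(11 \right)} + 1264 = \frac{38416}{25} + 1264 = \frac{70016}{25}$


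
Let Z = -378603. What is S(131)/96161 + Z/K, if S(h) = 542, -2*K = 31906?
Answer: 36415489609/1534056433 ≈ 23.738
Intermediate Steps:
K = -15953 (K = -1/2*31906 = -15953)
S(131)/96161 + Z/K = 542/96161 - 378603/(-15953) = 542*(1/96161) - 378603*(-1/15953) = 542/96161 + 378603/15953 = 36415489609/1534056433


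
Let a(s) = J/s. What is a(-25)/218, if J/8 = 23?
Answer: -92/2725 ≈ -0.033761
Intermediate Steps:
J = 184 (J = 8*23 = 184)
a(s) = 184/s
a(-25)/218 = (184/(-25))/218 = (184*(-1/25))*(1/218) = -184/25*1/218 = -92/2725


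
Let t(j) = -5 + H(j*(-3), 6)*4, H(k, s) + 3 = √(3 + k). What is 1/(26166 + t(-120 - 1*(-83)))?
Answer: 26149/683768377 - 4*√114/683768377 ≈ 3.8180e-5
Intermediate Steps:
H(k, s) = -3 + √(3 + k)
t(j) = -17 + 4*√(3 - 3*j) (t(j) = -5 + (-3 + √(3 + j*(-3)))*4 = -5 + (-3 + √(3 - 3*j))*4 = -5 + (-12 + 4*√(3 - 3*j)) = -17 + 4*√(3 - 3*j))
1/(26166 + t(-120 - 1*(-83))) = 1/(26166 + (-17 + 4*√(3 - 3*(-120 - 1*(-83))))) = 1/(26166 + (-17 + 4*√(3 - 3*(-120 + 83)))) = 1/(26166 + (-17 + 4*√(3 - 3*(-37)))) = 1/(26166 + (-17 + 4*√(3 + 111))) = 1/(26166 + (-17 + 4*√114)) = 1/(26149 + 4*√114)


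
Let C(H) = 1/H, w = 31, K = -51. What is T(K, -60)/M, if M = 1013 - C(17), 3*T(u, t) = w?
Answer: 527/51660 ≈ 0.010201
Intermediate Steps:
T(u, t) = 31/3 (T(u, t) = (⅓)*31 = 31/3)
M = 17220/17 (M = 1013 - 1/17 = 17220/17 ≈ 1012.9)
T(K, -60)/M = 31/(3*(17220/17)) = (31/3)*(17/17220) = 527/51660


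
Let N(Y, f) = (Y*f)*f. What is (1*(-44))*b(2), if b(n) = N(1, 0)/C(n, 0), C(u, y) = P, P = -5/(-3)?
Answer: 0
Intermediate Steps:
P = 5/3 (P = -5*(-⅓) = 5/3 ≈ 1.6667)
C(u, y) = 5/3
N(Y, f) = Y*f²
b(n) = 0 (b(n) = (1*0²)/(5/3) = (1*0)*(⅗) = 0*(⅗) = 0)
(1*(-44))*b(2) = (1*(-44))*0 = -44*0 = 0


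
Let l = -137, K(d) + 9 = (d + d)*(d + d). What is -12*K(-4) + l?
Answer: -797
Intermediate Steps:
K(d) = -9 + 4*d² (K(d) = -9 + (d + d)*(d + d) = -9 + (2*d)*(2*d) = -9 + 4*d²)
-12*K(-4) + l = -12*(-9 + 4*(-4)²) - 137 = -12*(-9 + 4*16) - 137 = -12*(-9 + 64) - 137 = -12*55 - 137 = -660 - 137 = -797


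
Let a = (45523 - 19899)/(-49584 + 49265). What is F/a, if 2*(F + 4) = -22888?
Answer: 456489/3203 ≈ 142.52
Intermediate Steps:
F = -11448 (F = -4 + (½)*(-22888) = -4 - 11444 = -11448)
a = -25624/319 (a = 25624/(-319) = 25624*(-1/319) = -25624/319 ≈ -80.326)
F/a = -11448/(-25624/319) = -11448*(-319/25624) = 456489/3203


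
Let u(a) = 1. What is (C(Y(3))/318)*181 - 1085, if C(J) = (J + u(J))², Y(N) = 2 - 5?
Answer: -172153/159 ≈ -1082.7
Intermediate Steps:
Y(N) = -3
C(J) = (1 + J)² (C(J) = (J + 1)² = (1 + J)²)
(C(Y(3))/318)*181 - 1085 = ((1 - 3)²/318)*181 - 1085 = ((-2)²*(1/318))*181 - 1085 = (4*(1/318))*181 - 1085 = (2/159)*181 - 1085 = 362/159 - 1085 = -172153/159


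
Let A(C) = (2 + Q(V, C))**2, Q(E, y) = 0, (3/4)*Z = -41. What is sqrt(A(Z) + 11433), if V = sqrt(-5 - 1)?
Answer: sqrt(11437) ≈ 106.94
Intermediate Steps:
V = I*sqrt(6) (V = sqrt(-6) = I*sqrt(6) ≈ 2.4495*I)
Z = -164/3 (Z = (4/3)*(-41) = -164/3 ≈ -54.667)
A(C) = 4 (A(C) = (2 + 0)**2 = 2**2 = 4)
sqrt(A(Z) + 11433) = sqrt(4 + 11433) = sqrt(11437)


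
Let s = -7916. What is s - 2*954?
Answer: -9824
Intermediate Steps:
s - 2*954 = -7916 - 2*954 = -7916 - 1*1908 = -7916 - 1908 = -9824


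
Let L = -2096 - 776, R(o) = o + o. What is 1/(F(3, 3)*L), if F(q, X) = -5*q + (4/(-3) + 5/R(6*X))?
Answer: 9/418594 ≈ 2.1501e-5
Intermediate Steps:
R(o) = 2*o
L = -2872
F(q, X) = -4/3 - 5*q + 5/(12*X) (F(q, X) = -5*q + (4/(-3) + 5/((2*(6*X)))) = -5*q + (4*(-⅓) + 5/((12*X))) = -5*q + (-4/3 + 5*(1/(12*X))) = -5*q + (-4/3 + 5/(12*X)) = -4/3 - 5*q + 5/(12*X))
1/(F(3, 3)*L) = 1/((-4/3 - 5*3 + (5/12)/3)*(-2872)) = 1/((-4/3 - 15 + (5/12)*(⅓))*(-2872)) = 1/((-4/3 - 15 + 5/36)*(-2872)) = 1/(-583/36*(-2872)) = 1/(418594/9) = 9/418594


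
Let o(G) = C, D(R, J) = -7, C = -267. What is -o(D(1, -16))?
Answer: 267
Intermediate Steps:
o(G) = -267
-o(D(1, -16)) = -1*(-267) = 267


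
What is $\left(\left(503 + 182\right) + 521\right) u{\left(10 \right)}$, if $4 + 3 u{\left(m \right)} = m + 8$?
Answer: $5628$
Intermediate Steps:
$u{\left(m \right)} = \frac{4}{3} + \frac{m}{3}$ ($u{\left(m \right)} = - \frac{4}{3} + \frac{m + 8}{3} = - \frac{4}{3} + \frac{8 + m}{3} = - \frac{4}{3} + \left(\frac{8}{3} + \frac{m}{3}\right) = \frac{4}{3} + \frac{m}{3}$)
$\left(\left(503 + 182\right) + 521\right) u{\left(10 \right)} = \left(\left(503 + 182\right) + 521\right) \left(\frac{4}{3} + \frac{1}{3} \cdot 10\right) = \left(685 + 521\right) \left(\frac{4}{3} + \frac{10}{3}\right) = 1206 \cdot \frac{14}{3} = 5628$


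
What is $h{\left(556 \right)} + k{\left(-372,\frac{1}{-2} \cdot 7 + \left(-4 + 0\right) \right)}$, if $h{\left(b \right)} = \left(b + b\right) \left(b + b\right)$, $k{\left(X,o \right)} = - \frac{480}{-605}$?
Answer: $\frac{149621920}{121} \approx 1.2365 \cdot 10^{6}$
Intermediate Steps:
$k{\left(X,o \right)} = \frac{96}{121}$ ($k{\left(X,o \right)} = \left(-480\right) \left(- \frac{1}{605}\right) = \frac{96}{121}$)
$h{\left(b \right)} = 4 b^{2}$ ($h{\left(b \right)} = 2 b 2 b = 4 b^{2}$)
$h{\left(556 \right)} + k{\left(-372,\frac{1}{-2} \cdot 7 + \left(-4 + 0\right) \right)} = 4 \cdot 556^{2} + \frac{96}{121} = 4 \cdot 309136 + \frac{96}{121} = 1236544 + \frac{96}{121} = \frac{149621920}{121}$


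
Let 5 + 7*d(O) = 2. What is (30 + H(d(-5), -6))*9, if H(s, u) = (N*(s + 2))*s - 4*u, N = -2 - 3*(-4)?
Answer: 20844/49 ≈ 425.39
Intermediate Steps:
d(O) = -3/7 (d(O) = -5/7 + (⅐)*2 = -5/7 + 2/7 = -3/7)
N = 10 (N = -2 - 1*(-12) = -2 + 12 = 10)
H(s, u) = -4*u + s*(20 + 10*s) (H(s, u) = (10*(s + 2))*s - 4*u = (10*(2 + s))*s - 4*u = (20 + 10*s)*s - 4*u = s*(20 + 10*s) - 4*u = -4*u + s*(20 + 10*s))
(30 + H(d(-5), -6))*9 = (30 + (-4*(-6) + 10*(-3/7)² + 20*(-3/7)))*9 = (30 + (24 + 10*(9/49) - 60/7))*9 = (30 + (24 + 90/49 - 60/7))*9 = (30 + 846/49)*9 = (2316/49)*9 = 20844/49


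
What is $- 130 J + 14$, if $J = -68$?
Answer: $8854$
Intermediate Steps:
$- 130 J + 14 = \left(-130\right) \left(-68\right) + 14 = 8840 + 14 = 8854$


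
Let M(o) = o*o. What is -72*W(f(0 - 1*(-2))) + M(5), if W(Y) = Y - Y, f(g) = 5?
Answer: 25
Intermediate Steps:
W(Y) = 0
M(o) = o**2
-72*W(f(0 - 1*(-2))) + M(5) = -72*0 + 5**2 = 0 + 25 = 25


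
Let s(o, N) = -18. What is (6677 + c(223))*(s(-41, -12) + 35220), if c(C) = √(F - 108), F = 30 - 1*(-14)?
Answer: 235043754 + 281616*I ≈ 2.3504e+8 + 2.8162e+5*I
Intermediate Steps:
F = 44 (F = 30 + 14 = 44)
c(C) = 8*I (c(C) = √(44 - 108) = √(-64) = 8*I)
(6677 + c(223))*(s(-41, -12) + 35220) = (6677 + 8*I)*(-18 + 35220) = (6677 + 8*I)*35202 = 235043754 + 281616*I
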